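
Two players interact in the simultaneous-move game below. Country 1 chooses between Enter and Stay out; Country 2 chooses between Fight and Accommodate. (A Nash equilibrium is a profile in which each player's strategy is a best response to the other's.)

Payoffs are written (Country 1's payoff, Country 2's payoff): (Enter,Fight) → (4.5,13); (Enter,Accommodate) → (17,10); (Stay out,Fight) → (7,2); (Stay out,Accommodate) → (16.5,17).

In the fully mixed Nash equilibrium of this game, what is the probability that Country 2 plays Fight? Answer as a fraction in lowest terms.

1/6

Let y be the probability that Country 2 plays Fight. In a completely mixed equilibrium, Country 1 must be indifferent between Enter and Stay out.
Country 1's expected payoff from Enter is 4.5y + 17(1−y); from Stay out it is 7y + 16.5(1−y).
Setting these equal: −12.5y + 17 = −9.5y + 16.5, so y = 1/6.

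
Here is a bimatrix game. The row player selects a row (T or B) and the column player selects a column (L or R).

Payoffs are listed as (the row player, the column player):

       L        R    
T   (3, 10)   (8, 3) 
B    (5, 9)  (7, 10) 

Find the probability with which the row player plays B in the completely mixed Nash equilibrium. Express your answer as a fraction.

Let x be the probability that the row player plays T. In a completely mixed equilibrium, the column player must be indifferent between L and R.
The column player's expected payoff from L is 10x + 9(1−x); from R it is 3x + 10(1−x).
Setting these equal: x + 9 = −7x + 10, so x = 1/8.
Therefore the row player plays B with probability 1 − 1/8 = 7/8.

7/8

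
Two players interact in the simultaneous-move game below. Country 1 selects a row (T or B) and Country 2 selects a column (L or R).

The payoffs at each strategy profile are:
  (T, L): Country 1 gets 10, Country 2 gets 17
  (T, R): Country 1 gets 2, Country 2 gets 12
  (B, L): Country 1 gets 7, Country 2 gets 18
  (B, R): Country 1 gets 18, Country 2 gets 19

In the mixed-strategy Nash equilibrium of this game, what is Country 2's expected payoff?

107/6

First find x, the probability Country 1 plays T, from Country 2's indifference between L and R: 17x + 18(1−x) = 12x + 19(1−x), giving x = 1/6.
Since Country 2 is indifferent in equilibrium, Country 2's expected payoff equals the payoff from either column against (1/6, 5/6). Using L: 17(1/6) + 18(5/6) = 107/6.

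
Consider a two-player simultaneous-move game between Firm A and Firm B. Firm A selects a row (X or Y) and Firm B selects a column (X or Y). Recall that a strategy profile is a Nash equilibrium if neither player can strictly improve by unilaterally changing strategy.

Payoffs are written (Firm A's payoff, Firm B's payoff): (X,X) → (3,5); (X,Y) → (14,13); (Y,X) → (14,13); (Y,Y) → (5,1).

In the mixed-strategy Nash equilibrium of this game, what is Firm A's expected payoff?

First find q, the probability Firm B plays X, from Firm A's indifference between X and Y: 3q + 14(1−q) = 14q + 5(1−q), giving q = 9/20.
Since Firm A is indifferent in equilibrium, Firm A's expected payoff equals the payoff from either row against (9/20, 11/20). Using X: 3(9/20) + 14(11/20) = 181/20.

181/20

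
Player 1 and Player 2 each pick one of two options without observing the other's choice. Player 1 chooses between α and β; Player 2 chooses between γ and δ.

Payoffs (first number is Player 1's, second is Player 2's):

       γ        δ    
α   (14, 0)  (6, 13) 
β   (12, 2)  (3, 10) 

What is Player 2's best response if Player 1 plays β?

Against β, Player 2 earns 2 from γ and 10 from δ.
So δ is the best response.

δ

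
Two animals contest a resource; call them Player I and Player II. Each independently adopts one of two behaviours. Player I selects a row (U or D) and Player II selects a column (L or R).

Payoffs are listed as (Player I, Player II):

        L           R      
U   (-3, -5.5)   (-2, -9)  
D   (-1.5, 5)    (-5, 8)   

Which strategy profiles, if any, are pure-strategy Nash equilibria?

none

(U, L): Player I prefers D (-1.5 > -3) — not an equilibrium.
(U, R): Player II prefers L (-5.5 > -9) — not an equilibrium.
(D, L): Player II prefers R (8 > 5) — not an equilibrium.
(D, R): Player I prefers U (-2 > -5) — not an equilibrium.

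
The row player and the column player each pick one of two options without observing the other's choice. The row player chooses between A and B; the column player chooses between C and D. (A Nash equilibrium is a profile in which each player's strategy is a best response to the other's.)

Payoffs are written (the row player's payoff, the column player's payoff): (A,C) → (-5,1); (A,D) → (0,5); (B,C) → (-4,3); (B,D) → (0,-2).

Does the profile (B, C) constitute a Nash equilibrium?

At (B, C), the row player earns -4; switching to A would give -5, so the row player has no profitable deviation.
The column player earns 3; switching to D would give -2, so the column player has no profitable deviation.
Neither player can gain by a unilateral deviation, so this profile is a Nash equilibrium.

Yes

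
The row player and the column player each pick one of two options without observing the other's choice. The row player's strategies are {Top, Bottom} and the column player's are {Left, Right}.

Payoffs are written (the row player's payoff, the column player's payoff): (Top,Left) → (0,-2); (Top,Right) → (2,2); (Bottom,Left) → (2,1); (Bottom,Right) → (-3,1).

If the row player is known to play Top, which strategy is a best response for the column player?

Against Top, the column player earns -2 from Left and 2 from Right.
So Right is the best response.

Right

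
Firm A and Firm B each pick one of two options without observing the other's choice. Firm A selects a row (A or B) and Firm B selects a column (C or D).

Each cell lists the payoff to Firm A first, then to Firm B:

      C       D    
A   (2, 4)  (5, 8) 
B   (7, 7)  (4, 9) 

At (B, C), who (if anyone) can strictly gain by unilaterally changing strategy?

Firm B

Firm A at (B, C) earns 7; deviating to A yields 2 — not better.
Firm B earns 7; deviating to D yields 9 — a strict improvement.
Only Firm B has a strictly profitable deviation.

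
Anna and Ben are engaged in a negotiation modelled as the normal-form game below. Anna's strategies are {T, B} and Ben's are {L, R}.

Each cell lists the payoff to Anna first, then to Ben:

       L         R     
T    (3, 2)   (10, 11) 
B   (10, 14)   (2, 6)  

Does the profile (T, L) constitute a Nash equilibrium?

At (T, L), Anna earns 3; switching to B would give 10, so Anna would deviate.
Ben earns 2; switching to R would give 11, so Ben would deviate.
Since at least one player can profitably deviate, this is not a Nash equilibrium.

No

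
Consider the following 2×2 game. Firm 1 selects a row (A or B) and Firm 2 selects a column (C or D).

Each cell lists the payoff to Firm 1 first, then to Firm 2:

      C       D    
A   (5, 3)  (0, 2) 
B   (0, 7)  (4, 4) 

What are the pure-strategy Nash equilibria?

(A, C)

(A, C): Firm 1 gets 5 ≥ 0 from B, and Firm 2 gets 3 ≥ 2 from D — Nash equilibrium.
(A, D): Firm 1 prefers B (4 > 0); Firm 2 prefers C (3 > 2) — not an equilibrium.
(B, C): Firm 1 prefers A (5 > 0) — not an equilibrium.
(B, D): Firm 2 prefers C (7 > 4) — not an equilibrium.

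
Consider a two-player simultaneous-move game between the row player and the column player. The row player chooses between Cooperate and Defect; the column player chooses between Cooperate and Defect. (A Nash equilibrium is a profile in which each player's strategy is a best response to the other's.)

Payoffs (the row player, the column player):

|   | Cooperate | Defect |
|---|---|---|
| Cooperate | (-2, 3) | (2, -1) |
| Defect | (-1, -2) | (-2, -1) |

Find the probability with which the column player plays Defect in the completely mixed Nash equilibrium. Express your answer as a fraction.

1/5

Let c be the probability that the column player plays Cooperate. In a completely mixed equilibrium, the row player must be indifferent between Cooperate and Defect.
The row player's expected payoff from Cooperate is −2c + 2(1−c); from Defect it is −c − 2(1−c).
Setting these equal: −4c + 2 = c − 2, so c = 4/5.
Therefore the column player plays Defect with probability 1 − 4/5 = 1/5.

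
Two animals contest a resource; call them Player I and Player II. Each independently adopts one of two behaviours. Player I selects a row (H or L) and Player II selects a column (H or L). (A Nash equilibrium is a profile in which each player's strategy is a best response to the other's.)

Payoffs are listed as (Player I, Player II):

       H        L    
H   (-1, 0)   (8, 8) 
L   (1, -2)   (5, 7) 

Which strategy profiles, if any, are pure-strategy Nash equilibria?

(H, H): Player I prefers L (1 > -1); Player II prefers L (8 > 0) — not an equilibrium.
(H, L): Player I gets 8 ≥ 5 from L, and Player II gets 8 ≥ 0 from H — Nash equilibrium.
(L, H): Player II prefers L (7 > -2) — not an equilibrium.
(L, L): Player I prefers H (8 > 5) — not an equilibrium.

(H, L)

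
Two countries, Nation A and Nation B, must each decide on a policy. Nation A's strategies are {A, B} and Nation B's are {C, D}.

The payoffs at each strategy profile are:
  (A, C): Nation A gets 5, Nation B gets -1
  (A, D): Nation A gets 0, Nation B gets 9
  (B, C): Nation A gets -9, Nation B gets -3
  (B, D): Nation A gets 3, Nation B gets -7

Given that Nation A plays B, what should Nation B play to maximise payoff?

Against B, Nation B earns -3 from C and -7 from D.
So C is the best response.

C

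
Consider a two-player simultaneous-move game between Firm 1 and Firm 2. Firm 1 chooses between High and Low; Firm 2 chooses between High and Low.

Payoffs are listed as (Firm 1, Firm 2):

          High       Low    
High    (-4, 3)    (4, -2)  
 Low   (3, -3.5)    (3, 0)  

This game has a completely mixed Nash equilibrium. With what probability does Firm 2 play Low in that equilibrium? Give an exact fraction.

Let y be the probability that Firm 2 plays High. In a completely mixed equilibrium, Firm 1 must be indifferent between High and Low.
Firm 1's expected payoff from High is −4y + 4(1−y); from Low it is 3y + 3(1−y).
Setting these equal: −8y + 4 = 3, so y = 1/8.
Therefore Firm 2 plays Low with probability 1 − 1/8 = 7/8.

7/8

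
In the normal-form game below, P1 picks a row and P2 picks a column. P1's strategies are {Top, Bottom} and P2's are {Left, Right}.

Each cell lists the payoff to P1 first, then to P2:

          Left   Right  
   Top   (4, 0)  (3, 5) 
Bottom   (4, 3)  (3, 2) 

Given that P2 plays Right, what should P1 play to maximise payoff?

either — both Top and Bottom are best responses

Against Right, P1 earns 3 from Top and 3 from Bottom.
So either strategy is a best response.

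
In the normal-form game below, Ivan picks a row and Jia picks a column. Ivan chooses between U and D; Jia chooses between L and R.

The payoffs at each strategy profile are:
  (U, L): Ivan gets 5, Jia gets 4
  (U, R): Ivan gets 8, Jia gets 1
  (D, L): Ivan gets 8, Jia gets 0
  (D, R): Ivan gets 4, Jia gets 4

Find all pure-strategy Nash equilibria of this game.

(U, L): Ivan prefers D (8 > 5) — not an equilibrium.
(U, R): Jia prefers L (4 > 1) — not an equilibrium.
(D, L): Jia prefers R (4 > 0) — not an equilibrium.
(D, R): Ivan prefers U (8 > 4) — not an equilibrium.

none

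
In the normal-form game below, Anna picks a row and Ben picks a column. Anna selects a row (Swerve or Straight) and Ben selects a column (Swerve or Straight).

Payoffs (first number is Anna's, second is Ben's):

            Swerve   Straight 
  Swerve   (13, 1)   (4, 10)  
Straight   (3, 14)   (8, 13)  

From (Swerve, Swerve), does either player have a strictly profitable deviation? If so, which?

Anna at (Swerve, Swerve) earns 13; deviating to Straight yields 3 — not better.
Ben earns 1; deviating to Straight yields 10 — a strict improvement.
Only Ben has a strictly profitable deviation.

Ben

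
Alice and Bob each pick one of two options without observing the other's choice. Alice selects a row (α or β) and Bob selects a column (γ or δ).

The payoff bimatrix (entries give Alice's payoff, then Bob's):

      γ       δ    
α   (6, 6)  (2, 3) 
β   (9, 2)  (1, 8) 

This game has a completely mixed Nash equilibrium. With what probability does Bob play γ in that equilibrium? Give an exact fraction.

Let q be the probability that Bob plays γ. In a completely mixed equilibrium, Alice must be indifferent between α and β.
Alice's expected payoff from α is 6q + 2(1−q); from β it is 9q + (1−q).
Setting these equal: 4q + 2 = 8q + 1, so q = 1/4.

1/4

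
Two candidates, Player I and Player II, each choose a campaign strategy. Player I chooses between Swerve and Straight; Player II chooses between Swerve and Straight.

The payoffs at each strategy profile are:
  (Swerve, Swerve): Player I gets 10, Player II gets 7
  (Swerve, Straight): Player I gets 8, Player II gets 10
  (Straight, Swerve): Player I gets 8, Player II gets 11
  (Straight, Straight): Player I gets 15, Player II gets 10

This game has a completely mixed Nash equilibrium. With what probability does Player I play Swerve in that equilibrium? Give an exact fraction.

Let x be the probability that Player I plays Swerve. In a completely mixed equilibrium, Player II must be indifferent between Swerve and Straight.
Player II's expected payoff from Swerve is 7x + 11(1−x); from Straight it is 10x + 10(1−x).
Setting these equal: −4x + 11 = 10, so x = 1/4.

1/4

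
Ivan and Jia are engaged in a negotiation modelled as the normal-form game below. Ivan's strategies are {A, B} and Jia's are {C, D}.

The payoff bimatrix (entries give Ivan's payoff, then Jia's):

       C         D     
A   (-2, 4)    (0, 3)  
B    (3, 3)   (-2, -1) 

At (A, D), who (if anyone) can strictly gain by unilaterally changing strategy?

Jia

Ivan at (A, D) earns 0; deviating to B yields -2 — not better.
Jia earns 3; deviating to C yields 4 — a strict improvement.
Only Jia has a strictly profitable deviation.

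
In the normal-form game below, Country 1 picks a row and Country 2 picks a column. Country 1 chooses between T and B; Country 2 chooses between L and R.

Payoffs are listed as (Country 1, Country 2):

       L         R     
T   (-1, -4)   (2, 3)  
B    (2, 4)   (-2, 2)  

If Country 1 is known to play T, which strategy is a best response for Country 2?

R

Against T, Country 2 earns -4 from L and 3 from R.
So R is the best response.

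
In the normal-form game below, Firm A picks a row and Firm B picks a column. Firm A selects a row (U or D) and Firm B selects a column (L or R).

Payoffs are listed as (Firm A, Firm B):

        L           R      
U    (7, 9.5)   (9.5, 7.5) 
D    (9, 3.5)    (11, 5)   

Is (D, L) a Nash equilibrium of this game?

No

At (D, L), Firm A earns 9; switching to U would give 7, so Firm A has no profitable deviation.
Firm B earns 3.5; switching to R would give 5, so Firm B would deviate.
Since at least one player can profitably deviate, this is not a Nash equilibrium.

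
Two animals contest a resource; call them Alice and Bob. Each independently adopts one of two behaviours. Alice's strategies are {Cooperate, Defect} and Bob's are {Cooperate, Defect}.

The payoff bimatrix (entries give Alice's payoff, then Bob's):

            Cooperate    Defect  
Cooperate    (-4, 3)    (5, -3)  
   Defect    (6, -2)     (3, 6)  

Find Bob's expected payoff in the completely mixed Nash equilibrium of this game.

6/7

First find p, the probability Alice plays Cooperate, from Bob's indifference between Cooperate and Defect: 3p − 2(1−p) = −3p + 6(1−p), giving p = 4/7.
Since Bob is indifferent in equilibrium, Bob's expected payoff equals the payoff from either column against (4/7, 3/7). Using Cooperate: 3(4/7) − 2(3/7) = 6/7.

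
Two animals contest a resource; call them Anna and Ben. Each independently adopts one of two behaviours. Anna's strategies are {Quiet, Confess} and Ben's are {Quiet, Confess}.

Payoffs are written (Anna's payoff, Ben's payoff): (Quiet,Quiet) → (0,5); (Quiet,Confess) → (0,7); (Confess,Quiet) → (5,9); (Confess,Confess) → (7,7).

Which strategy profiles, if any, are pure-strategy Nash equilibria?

(Quiet, Quiet): Anna prefers Confess (5 > 0); Ben prefers Confess (7 > 5) — not an equilibrium.
(Quiet, Confess): Anna prefers Confess (7 > 0) — not an equilibrium.
(Confess, Quiet): Anna gets 5 ≥ 0 from Quiet, and Ben gets 9 ≥ 7 from Confess — Nash equilibrium.
(Confess, Confess): Ben prefers Quiet (9 > 7) — not an equilibrium.

(Confess, Quiet)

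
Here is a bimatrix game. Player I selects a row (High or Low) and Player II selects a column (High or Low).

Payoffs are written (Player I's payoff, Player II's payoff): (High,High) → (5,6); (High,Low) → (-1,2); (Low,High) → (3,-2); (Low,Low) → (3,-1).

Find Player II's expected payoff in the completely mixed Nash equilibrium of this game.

First find p, the probability Player I plays High, from Player II's indifference between High and Low: 6p − 2(1−p) = 2p − (1−p), giving p = 1/5.
Since Player II is indifferent in equilibrium, Player II's expected payoff equals the payoff from either column against (1/5, 4/5). Using High: 6(1/5) − 2(4/5) = -2/5.

-2/5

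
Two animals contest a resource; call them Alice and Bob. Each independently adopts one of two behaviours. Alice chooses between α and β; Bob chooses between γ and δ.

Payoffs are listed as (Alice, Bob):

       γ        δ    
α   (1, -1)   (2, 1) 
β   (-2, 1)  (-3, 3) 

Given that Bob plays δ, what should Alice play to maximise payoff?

α

Against δ, Alice earns 2 from α and -3 from β.
So α is the best response.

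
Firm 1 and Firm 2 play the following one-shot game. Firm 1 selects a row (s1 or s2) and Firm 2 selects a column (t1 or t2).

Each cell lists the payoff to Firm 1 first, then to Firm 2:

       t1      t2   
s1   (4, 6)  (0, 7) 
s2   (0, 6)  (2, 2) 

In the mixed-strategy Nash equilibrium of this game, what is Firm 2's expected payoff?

6

First find p, the probability Firm 1 plays s1, from Firm 2's indifference between t1 and t2: 6p + 6(1−p) = 7p + 2(1−p), giving p = 4/5.
Since Firm 2 is indifferent in equilibrium, Firm 2's expected payoff equals the payoff from either column against (4/5, 1/5). Using t1: 6(4/5) + 6(1/5) = 6.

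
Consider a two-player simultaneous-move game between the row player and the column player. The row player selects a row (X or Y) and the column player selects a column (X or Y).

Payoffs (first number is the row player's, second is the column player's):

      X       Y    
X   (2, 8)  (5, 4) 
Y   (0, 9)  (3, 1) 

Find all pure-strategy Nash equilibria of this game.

(X, X)

(X, X): the row player gets 2 ≥ 0 from Y, and the column player gets 8 ≥ 4 from Y — Nash equilibrium.
(X, Y): the column player prefers X (8 > 4) — not an equilibrium.
(Y, X): the row player prefers X (2 > 0) — not an equilibrium.
(Y, Y): the row player prefers X (5 > 3); the column player prefers X (9 > 1) — not an equilibrium.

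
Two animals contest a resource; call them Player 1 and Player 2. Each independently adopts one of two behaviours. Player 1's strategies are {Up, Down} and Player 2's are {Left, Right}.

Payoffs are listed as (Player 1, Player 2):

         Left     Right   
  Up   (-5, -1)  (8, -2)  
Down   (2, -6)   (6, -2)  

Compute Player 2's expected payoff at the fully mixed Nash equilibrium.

First find p, the probability Player 1 plays Up, from Player 2's indifference between Left and Right: −p − 6(1−p) = −2p − 2(1−p), giving p = 4/5.
Since Player 2 is indifferent in equilibrium, Player 2's expected payoff equals the payoff from either column against (4/5, 1/5). Using Left: −(4/5) − 6(1/5) = -2.

-2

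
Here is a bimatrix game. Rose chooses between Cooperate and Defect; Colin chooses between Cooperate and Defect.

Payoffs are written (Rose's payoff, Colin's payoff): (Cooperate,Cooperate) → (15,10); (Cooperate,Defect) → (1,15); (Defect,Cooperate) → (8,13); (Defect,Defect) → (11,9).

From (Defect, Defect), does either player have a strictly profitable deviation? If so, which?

Colin

Rose at (Defect, Defect) earns 11; deviating to Cooperate yields 1 — not better.
Colin earns 9; deviating to Cooperate yields 13 — a strict improvement.
Only Colin has a strictly profitable deviation.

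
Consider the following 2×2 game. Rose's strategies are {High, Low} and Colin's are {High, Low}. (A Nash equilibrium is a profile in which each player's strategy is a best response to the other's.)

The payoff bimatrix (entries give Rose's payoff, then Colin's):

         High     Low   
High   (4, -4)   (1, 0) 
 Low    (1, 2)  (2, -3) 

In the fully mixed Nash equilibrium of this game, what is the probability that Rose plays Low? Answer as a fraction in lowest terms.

Let p be the probability that Rose plays High. In a completely mixed equilibrium, Colin must be indifferent between High and Low.
Colin's expected payoff from High is −4p + 2(1−p); from Low it is −3(1−p).
Setting these equal: −6p + 2 = 3p − 3, so p = 5/9.
Therefore Rose plays Low with probability 1 − 5/9 = 4/9.

4/9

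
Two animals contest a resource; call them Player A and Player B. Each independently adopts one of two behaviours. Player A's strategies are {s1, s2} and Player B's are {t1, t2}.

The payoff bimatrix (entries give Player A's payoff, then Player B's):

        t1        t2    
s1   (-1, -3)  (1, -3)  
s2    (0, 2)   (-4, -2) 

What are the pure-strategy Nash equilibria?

(s1, t1): Player A prefers s2 (0 > -1) — not an equilibrium.
(s1, t2): Player A gets 1 ≥ -4 from s2, and Player B gets -3 ≥ -3 from t1 — Nash equilibrium.
(s2, t1): Player A gets 0 ≥ -1 from s1, and Player B gets 2 ≥ -2 from t2 — Nash equilibrium.
(s2, t2): Player A prefers s1 (1 > -4); Player B prefers t1 (2 > -2) — not an equilibrium.

(s1, t2) and (s2, t1)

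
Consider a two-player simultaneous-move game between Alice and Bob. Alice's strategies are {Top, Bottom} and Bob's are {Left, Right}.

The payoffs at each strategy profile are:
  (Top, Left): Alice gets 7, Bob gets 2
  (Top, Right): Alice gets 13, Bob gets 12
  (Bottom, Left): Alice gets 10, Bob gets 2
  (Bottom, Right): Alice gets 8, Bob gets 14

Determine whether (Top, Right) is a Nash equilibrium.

At (Top, Right), Alice earns 13; switching to Bottom would give 8, so Alice has no profitable deviation.
Bob earns 12; switching to Left would give 2, so Bob has no profitable deviation.
Neither player can gain by a unilateral deviation, so this profile is a Nash equilibrium.

Yes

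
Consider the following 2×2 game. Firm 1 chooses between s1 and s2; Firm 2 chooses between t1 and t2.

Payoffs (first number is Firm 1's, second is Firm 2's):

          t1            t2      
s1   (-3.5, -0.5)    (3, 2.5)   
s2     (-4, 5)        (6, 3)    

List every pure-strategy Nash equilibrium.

none

(s1, t1): Firm 2 prefers t2 (2.5 > -0.5) — not an equilibrium.
(s1, t2): Firm 1 prefers s2 (6 > 3) — not an equilibrium.
(s2, t1): Firm 1 prefers s1 (-3.5 > -4) — not an equilibrium.
(s2, t2): Firm 2 prefers t1 (5 > 3) — not an equilibrium.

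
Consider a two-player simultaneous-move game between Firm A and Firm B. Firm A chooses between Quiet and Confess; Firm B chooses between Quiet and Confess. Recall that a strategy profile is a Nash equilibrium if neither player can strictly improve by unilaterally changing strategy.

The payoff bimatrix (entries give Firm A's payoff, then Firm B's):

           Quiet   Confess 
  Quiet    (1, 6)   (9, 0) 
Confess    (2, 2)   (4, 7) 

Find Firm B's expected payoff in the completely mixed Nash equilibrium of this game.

First find x, the probability Firm A plays Quiet, from Firm B's indifference between Quiet and Confess: 6x + 2(1−x) = 7(1−x), giving x = 5/11.
Since Firm B is indifferent in equilibrium, Firm B's expected payoff equals the payoff from either column against (5/11, 6/11). Using Quiet: 6(5/11) + 2(6/11) = 42/11.

42/11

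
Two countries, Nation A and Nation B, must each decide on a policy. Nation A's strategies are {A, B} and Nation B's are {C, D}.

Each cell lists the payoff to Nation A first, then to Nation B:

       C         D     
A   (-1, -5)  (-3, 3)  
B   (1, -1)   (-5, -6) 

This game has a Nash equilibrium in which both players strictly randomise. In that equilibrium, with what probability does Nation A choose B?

Let r be the probability that Nation A plays A. In a completely mixed equilibrium, Nation B must be indifferent between C and D.
Nation B's expected payoff from C is −5r − (1−r); from D it is 3r − 6(1−r).
Setting these equal: −4r − 1 = 9r − 6, so r = 5/13.
Therefore Nation A plays B with probability 1 − 5/13 = 8/13.

8/13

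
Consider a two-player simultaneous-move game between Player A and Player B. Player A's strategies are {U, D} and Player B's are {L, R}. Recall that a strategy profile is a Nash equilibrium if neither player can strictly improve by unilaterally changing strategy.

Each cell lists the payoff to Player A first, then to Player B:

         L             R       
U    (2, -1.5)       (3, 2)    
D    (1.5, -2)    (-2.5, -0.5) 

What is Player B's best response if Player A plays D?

R

Against D, Player B earns -2 from L and -0.5 from R.
So R is the best response.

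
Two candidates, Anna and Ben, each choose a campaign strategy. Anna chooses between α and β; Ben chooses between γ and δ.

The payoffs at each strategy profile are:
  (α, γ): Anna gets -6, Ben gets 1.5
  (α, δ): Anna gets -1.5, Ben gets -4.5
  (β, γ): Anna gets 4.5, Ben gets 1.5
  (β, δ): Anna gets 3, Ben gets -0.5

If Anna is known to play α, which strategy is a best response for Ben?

Against α, Ben earns 1.5 from γ and -4.5 from δ.
So γ is the best response.

γ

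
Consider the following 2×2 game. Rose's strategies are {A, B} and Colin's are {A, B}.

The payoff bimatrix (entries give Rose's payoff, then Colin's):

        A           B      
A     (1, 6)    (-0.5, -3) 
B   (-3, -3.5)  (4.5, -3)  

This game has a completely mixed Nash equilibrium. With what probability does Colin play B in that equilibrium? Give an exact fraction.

Let q be the probability that Colin plays A. In a completely mixed equilibrium, Rose must be indifferent between A and B.
Rose's expected payoff from A is q − 0.5(1−q); from B it is −3q + 4.5(1−q).
Setting these equal: 1.5q − 0.5 = −7.5q + 4.5, so q = 5/9.
Therefore Colin plays B with probability 1 − 5/9 = 4/9.

4/9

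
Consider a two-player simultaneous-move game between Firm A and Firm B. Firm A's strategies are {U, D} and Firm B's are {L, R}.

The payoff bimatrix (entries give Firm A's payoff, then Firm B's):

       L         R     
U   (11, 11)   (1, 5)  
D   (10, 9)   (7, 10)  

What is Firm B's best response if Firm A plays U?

L

Against U, Firm B earns 11 from L and 5 from R.
So L is the best response.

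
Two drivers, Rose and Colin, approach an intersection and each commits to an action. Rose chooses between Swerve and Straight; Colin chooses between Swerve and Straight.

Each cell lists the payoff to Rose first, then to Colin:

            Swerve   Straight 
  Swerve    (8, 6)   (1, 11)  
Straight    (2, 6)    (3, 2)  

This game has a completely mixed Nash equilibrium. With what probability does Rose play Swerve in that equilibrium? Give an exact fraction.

Let x be the probability that Rose plays Swerve. In a completely mixed equilibrium, Colin must be indifferent between Swerve and Straight.
Colin's expected payoff from Swerve is 6x + 6(1−x); from Straight it is 11x + 2(1−x).
Setting these equal: 6 = 9x + 2, so x = 4/9.

4/9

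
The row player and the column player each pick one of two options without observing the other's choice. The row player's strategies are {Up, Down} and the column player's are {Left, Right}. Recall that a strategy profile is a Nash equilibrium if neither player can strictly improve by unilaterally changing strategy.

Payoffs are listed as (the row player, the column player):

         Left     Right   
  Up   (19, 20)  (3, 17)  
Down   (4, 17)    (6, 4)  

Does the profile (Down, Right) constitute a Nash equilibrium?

At (Down, Right), the row player earns 6; switching to Up would give 3, so the row player has no profitable deviation.
The column player earns 4; switching to Left would give 17, so the column player would deviate.
Since at least one player can profitably deviate, this is not a Nash equilibrium.

No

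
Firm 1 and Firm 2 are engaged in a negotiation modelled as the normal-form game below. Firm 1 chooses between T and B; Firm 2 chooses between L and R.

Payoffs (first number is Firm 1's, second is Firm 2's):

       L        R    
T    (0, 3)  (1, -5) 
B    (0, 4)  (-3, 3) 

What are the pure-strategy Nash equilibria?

(T, L): Firm 1 gets 0 ≥ 0 from B, and Firm 2 gets 3 ≥ -5 from R — Nash equilibrium.
(T, R): Firm 2 prefers L (3 > -5) — not an equilibrium.
(B, L): Firm 1 gets 0 ≥ 0 from T, and Firm 2 gets 4 ≥ 3 from R — Nash equilibrium.
(B, R): Firm 1 prefers T (1 > -3); Firm 2 prefers L (4 > 3) — not an equilibrium.

(T, L) and (B, L)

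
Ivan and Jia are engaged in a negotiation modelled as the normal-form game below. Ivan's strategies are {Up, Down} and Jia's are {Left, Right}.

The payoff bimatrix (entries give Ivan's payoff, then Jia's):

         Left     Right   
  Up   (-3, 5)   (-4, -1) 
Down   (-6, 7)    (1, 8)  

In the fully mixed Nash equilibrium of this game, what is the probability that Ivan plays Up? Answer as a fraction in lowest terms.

1/7

Let r be the probability that Ivan plays Up. In a completely mixed equilibrium, Jia must be indifferent between Left and Right.
Jia's expected payoff from Left is 5r + 7(1−r); from Right it is −r + 8(1−r).
Setting these equal: −2r + 7 = −9r + 8, so r = 1/7.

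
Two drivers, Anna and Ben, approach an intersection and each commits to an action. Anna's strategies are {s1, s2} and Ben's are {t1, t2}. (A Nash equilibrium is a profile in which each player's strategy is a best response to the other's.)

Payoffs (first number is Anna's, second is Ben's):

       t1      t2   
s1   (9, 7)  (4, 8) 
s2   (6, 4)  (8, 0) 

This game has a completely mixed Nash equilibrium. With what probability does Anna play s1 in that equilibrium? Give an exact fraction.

Let r be the probability that Anna plays s1. In a completely mixed equilibrium, Ben must be indifferent between t1 and t2.
Ben's expected payoff from t1 is 7r + 4(1−r); from t2 it is 8r.
Setting these equal: 3r + 4 = 8r, so r = 4/5.

4/5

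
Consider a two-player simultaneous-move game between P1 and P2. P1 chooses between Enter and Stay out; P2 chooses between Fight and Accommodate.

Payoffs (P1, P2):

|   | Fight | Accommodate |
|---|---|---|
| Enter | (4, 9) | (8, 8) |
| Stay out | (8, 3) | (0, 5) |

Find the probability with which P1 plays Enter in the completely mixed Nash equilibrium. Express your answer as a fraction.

Let r be the probability that P1 plays Enter. In a completely mixed equilibrium, P2 must be indifferent between Fight and Accommodate.
P2's expected payoff from Fight is 9r + 3(1−r); from Accommodate it is 8r + 5(1−r).
Setting these equal: 6r + 3 = 3r + 5, so r = 2/3.

2/3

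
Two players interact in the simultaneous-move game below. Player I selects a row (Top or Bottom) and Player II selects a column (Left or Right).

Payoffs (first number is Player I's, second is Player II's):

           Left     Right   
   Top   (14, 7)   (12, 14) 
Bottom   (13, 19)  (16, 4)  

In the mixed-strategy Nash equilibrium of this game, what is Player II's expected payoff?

First find x, the probability Player I plays Top, from Player II's indifference between Left and Right: 7x + 19(1−x) = 14x + 4(1−x), giving x = 15/22.
Since Player II is indifferent in equilibrium, Player II's expected payoff equals the payoff from either column against (15/22, 7/22). Using Left: 7(15/22) + 19(7/22) = 119/11.

119/11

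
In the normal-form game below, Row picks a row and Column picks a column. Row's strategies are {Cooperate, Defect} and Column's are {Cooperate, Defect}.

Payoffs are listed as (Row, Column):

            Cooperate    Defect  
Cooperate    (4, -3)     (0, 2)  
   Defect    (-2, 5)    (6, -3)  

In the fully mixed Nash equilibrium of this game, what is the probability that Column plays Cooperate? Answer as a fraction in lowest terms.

1/2

Let c be the probability that Column plays Cooperate. In a completely mixed equilibrium, Row must be indifferent between Cooperate and Defect.
Row's expected payoff from Cooperate is 4c; from Defect it is −2c + 6(1−c).
Setting these equal: 4c = −8c + 6, so c = 1/2.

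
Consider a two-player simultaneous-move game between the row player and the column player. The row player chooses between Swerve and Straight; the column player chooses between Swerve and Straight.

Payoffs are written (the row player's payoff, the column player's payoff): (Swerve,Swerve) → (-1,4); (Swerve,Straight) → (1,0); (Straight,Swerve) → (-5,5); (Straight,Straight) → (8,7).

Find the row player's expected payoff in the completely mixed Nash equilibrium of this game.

-3/11

First find q, the probability the column player plays Swerve, from the row player's indifference between Swerve and Straight: −q + (1−q) = −5q + 8(1−q), giving q = 7/11.
Since the row player is indifferent in equilibrium, the row player's expected payoff equals the payoff from either row against (7/11, 4/11). Using Swerve: −(7/11) + (4/11) = -3/11.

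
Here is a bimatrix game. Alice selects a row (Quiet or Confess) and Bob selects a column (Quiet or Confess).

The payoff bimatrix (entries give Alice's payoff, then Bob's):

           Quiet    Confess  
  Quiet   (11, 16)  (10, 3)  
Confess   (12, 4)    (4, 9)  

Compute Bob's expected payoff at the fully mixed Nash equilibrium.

22/3

First find x, the probability Alice plays Quiet, from Bob's indifference between Quiet and Confess: 16x + 4(1−x) = 3x + 9(1−x), giving x = 5/18.
Since Bob is indifferent in equilibrium, Bob's expected payoff equals the payoff from either column against (5/18, 13/18). Using Quiet: 16(5/18) + 4(13/18) = 22/3.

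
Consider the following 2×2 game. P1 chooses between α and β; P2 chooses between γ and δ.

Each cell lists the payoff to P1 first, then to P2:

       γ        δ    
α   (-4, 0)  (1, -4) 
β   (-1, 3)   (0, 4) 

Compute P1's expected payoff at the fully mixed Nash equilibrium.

-1/4

First find y, the probability P2 plays γ, from P1's indifference between α and β: −4y + (1−y) = −y, giving y = 1/4.
Since P1 is indifferent in equilibrium, P1's expected payoff equals the payoff from either row against (1/4, 3/4). Using α: −4(1/4) + (3/4) = -1/4.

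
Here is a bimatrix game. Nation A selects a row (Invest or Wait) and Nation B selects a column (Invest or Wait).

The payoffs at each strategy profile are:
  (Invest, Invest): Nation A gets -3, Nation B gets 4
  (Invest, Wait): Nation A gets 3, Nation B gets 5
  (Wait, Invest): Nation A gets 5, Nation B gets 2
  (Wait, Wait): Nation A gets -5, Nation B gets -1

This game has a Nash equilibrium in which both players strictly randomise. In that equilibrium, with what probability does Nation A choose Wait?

Let p be the probability that Nation A plays Invest. In a completely mixed equilibrium, Nation B must be indifferent between Invest and Wait.
Nation B's expected payoff from Invest is 4p + 2(1−p); from Wait it is 5p − (1−p).
Setting these equal: 2p + 2 = 6p − 1, so p = 3/4.
Therefore Nation A plays Wait with probability 1 − 3/4 = 1/4.

1/4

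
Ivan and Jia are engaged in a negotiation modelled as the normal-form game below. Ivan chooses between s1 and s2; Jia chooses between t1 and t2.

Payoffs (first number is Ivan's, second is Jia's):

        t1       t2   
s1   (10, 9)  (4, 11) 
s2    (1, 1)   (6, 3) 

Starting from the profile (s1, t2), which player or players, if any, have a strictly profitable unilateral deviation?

Ivan

Ivan at (s1, t2) earns 4; deviating to s2 yields 6 — a strict improvement.
Jia earns 11; deviating to t1 yields 9 — not better.
Only Ivan has a strictly profitable deviation.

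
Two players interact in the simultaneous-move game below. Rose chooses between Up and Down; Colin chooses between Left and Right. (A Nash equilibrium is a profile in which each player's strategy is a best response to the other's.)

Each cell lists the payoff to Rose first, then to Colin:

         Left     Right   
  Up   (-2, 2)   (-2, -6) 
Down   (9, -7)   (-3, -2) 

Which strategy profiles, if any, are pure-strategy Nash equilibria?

(Up, Left): Rose prefers Down (9 > -2) — not an equilibrium.
(Up, Right): Colin prefers Left (2 > -6) — not an equilibrium.
(Down, Left): Colin prefers Right (-2 > -7) — not an equilibrium.
(Down, Right): Rose prefers Up (-2 > -3) — not an equilibrium.

none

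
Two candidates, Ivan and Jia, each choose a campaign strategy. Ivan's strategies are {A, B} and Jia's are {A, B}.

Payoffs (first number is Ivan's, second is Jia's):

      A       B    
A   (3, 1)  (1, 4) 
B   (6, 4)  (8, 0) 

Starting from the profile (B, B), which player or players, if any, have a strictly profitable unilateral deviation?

Jia

Ivan at (B, B) earns 8; deviating to A yields 1 — not better.
Jia earns 0; deviating to A yields 4 — a strict improvement.
Only Jia has a strictly profitable deviation.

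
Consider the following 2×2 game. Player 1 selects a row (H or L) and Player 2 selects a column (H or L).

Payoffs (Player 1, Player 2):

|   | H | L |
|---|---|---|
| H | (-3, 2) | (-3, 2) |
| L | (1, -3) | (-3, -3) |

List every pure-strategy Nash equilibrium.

(H, L) and (L, H) and (L, L)

(H, H): Player 1 prefers L (1 > -3) — not an equilibrium.
(H, L): Player 1 gets -3 ≥ -3 from L, and Player 2 gets 2 ≥ 2 from H — Nash equilibrium.
(L, H): Player 1 gets 1 ≥ -3 from H, and Player 2 gets -3 ≥ -3 from L — Nash equilibrium.
(L, L): Player 1 gets -3 ≥ -3 from H, and Player 2 gets -3 ≥ -3 from H — Nash equilibrium.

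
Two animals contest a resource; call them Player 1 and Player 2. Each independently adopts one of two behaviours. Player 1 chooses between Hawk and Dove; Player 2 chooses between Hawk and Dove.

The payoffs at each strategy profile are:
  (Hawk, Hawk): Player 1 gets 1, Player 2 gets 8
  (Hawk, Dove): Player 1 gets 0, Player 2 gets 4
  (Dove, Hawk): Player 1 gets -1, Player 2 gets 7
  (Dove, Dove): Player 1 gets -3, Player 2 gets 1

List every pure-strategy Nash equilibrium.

(Hawk, Hawk)

(Hawk, Hawk): Player 1 gets 1 ≥ -1 from Dove, and Player 2 gets 8 ≥ 4 from Dove — Nash equilibrium.
(Hawk, Dove): Player 2 prefers Hawk (8 > 4) — not an equilibrium.
(Dove, Hawk): Player 1 prefers Hawk (1 > -1) — not an equilibrium.
(Dove, Dove): Player 1 prefers Hawk (0 > -3); Player 2 prefers Hawk (7 > 1) — not an equilibrium.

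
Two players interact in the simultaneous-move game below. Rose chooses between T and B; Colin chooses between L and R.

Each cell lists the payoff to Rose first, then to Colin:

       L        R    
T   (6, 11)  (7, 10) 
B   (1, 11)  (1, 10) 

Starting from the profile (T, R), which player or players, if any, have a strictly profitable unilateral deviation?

Rose at (T, R) earns 7; deviating to B yields 1 — not better.
Colin earns 10; deviating to L yields 11 — a strict improvement.
Only Colin has a strictly profitable deviation.

Colin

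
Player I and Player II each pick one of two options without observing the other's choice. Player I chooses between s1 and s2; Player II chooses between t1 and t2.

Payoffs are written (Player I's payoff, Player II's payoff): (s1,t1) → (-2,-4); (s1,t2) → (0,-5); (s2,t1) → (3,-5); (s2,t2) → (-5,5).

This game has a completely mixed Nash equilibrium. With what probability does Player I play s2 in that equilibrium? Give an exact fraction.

1/11

Let r be the probability that Player I plays s1. In a completely mixed equilibrium, Player II must be indifferent between t1 and t2.
Player II's expected payoff from t1 is −4r − 5(1−r); from t2 it is −5r + 5(1−r).
Setting these equal: r − 5 = −10r + 5, so r = 10/11.
Therefore Player I plays s2 with probability 1 − 10/11 = 1/11.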